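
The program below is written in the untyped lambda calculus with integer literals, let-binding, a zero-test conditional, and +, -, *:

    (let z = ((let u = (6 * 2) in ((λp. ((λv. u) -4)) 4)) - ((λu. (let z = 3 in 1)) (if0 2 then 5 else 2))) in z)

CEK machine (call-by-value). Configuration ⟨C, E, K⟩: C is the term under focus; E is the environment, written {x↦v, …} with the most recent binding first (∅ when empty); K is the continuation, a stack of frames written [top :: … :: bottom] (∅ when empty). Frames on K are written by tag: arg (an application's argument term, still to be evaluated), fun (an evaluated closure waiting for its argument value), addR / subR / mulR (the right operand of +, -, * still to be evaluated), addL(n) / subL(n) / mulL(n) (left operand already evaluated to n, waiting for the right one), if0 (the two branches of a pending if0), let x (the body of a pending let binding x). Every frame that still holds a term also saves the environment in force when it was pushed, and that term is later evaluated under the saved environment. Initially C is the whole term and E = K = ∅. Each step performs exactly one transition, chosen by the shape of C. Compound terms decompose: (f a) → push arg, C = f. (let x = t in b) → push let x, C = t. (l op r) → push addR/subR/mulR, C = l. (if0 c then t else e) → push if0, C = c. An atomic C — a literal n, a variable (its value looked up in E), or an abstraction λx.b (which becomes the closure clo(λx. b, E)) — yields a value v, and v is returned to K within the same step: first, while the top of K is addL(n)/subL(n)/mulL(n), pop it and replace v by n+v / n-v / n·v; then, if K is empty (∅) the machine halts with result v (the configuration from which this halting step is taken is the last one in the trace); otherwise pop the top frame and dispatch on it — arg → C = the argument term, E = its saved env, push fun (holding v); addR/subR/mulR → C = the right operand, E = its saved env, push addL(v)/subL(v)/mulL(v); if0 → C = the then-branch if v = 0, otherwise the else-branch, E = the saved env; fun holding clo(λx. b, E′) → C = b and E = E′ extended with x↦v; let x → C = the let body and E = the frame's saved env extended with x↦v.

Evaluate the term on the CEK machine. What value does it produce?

Answer: 11

Machine steps:
step 0: <C=(let z = ((let u = (6 * 2) in ((λp. ((λv. u) -4)) 4)) - ((λu. (let z = 3 in 1)) (if0 2 then 5 else 2))) in z), E=∅, K=∅>
step 1: <C=((let u = (6 * 2) in ((λp. ((λv. u) -4)) 4)) - ((λu. (let z = 3 in 1)) (if0 2 then 5 else 2))), E=∅, K=[let z]>
step 2: <C=(let u = (6 * 2) in ((λp. ((λv. u) -4)) 4)), E=∅, K=[subR :: let z]>
step 3: <C=(6 * 2), E=∅, K=[let u :: subR :: let z]>
step 4: <C=6, E=∅, K=[mulR :: let u :: subR :: let z]>
step 5: <C=2, E=∅, K=[mulL(6) :: let u :: subR :: let z]>
step 6: <C=((λp. ((λv. u) -4)) 4), E={u↦12}, K=[subR :: let z]>
step 7: <C=(λp. ((λv. u) -4)), E={u↦12}, K=[arg :: subR :: let z]>
step 8: <C=4, E={u↦12}, K=[fun :: subR :: let z]>
step 9: <C=((λv. u) -4), E={p↦4, u↦12}, K=[subR :: let z]>
step 10: <C=(λv. u), E={p↦4, u↦12}, K=[arg :: subR :: let z]>
step 11: <C=-4, E={p↦4, u↦12}, K=[fun :: subR :: let z]>
step 12: <C=u, E={v↦-4, p↦4, u↦12}, K=[subR :: let z]>
step 13: <C=((λu. (let z = 3 in 1)) (if0 2 then 5 else 2)), E=∅, K=[subL(12) :: let z]>
step 14: <C=(λu. (let z = 3 in 1)), E=∅, K=[arg :: subL(12) :: let z]>
step 15: <C=(if0 2 then 5 else 2), E=∅, K=[fun :: subL(12) :: let z]>
step 16: <C=2, E=∅, K=[if0 :: fun :: subL(12) :: let z]>
step 17: <C=2, E=∅, K=[fun :: subL(12) :: let z]>
step 18: <C=(let z = 3 in 1), E={u↦2}, K=[subL(12) :: let z]>
step 19: <C=3, E={u↦2}, K=[let z :: subL(12) :: let z]>
step 20: <C=1, E={z↦3, u↦2}, K=[subL(12) :: let z]>
step 21: <C=z, E={z↦11}, K=∅>
→ final value 11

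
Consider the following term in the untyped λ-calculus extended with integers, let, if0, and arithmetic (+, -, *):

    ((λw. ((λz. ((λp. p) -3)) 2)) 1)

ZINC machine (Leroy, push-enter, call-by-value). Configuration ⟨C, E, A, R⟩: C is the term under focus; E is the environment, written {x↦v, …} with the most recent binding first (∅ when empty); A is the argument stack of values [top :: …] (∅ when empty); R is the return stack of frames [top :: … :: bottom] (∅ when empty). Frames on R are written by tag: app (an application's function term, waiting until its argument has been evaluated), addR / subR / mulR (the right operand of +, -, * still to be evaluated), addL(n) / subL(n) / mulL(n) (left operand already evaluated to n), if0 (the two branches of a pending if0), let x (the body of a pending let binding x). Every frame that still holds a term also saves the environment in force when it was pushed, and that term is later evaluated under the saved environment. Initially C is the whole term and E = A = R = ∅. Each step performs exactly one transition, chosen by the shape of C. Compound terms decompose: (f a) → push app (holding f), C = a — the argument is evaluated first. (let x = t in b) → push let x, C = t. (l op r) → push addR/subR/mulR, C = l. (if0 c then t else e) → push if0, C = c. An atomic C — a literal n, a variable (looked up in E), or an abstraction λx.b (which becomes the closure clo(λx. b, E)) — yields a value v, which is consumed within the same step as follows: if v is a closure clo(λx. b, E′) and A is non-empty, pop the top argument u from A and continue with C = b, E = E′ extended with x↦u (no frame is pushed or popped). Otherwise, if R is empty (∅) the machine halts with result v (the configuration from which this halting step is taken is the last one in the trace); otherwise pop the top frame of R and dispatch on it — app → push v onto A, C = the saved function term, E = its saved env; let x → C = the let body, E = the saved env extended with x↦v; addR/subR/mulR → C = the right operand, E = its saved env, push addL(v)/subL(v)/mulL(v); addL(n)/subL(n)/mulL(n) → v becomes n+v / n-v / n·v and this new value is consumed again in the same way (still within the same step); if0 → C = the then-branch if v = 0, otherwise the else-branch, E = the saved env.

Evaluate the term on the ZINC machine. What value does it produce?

Answer: -3

Machine steps:
[0] ⟨C=((λw. ((λz. ((λp. p) -3)) 2)) 1); E=∅; A=∅; R=∅⟩
[1] ⟨C=1; E=∅; A=∅; R=[app]⟩
[2] ⟨C=(λw. ((λz. ((λp. p) -3)) 2)); E=∅; A=[1]; R=∅⟩
[3] ⟨C=((λz. ((λp. p) -3)) 2); E={w↦1}; A=∅; R=∅⟩
[4] ⟨C=2; E={w↦1}; A=∅; R=[app]⟩
[5] ⟨C=(λz. ((λp. p) -3)); E={w↦1}; A=[2]; R=∅⟩
[6] ⟨C=((λp. p) -3); E={z↦2, w↦1}; A=∅; R=∅⟩
[7] ⟨C=-3; E={z↦2, w↦1}; A=∅; R=[app]⟩
[8] ⟨C=(λp. p); E={z↦2, w↦1}; A=[-3]; R=∅⟩
[9] ⟨C=p; E={p↦-3, z↦2, w↦1}; A=∅; R=∅⟩
→ final value -3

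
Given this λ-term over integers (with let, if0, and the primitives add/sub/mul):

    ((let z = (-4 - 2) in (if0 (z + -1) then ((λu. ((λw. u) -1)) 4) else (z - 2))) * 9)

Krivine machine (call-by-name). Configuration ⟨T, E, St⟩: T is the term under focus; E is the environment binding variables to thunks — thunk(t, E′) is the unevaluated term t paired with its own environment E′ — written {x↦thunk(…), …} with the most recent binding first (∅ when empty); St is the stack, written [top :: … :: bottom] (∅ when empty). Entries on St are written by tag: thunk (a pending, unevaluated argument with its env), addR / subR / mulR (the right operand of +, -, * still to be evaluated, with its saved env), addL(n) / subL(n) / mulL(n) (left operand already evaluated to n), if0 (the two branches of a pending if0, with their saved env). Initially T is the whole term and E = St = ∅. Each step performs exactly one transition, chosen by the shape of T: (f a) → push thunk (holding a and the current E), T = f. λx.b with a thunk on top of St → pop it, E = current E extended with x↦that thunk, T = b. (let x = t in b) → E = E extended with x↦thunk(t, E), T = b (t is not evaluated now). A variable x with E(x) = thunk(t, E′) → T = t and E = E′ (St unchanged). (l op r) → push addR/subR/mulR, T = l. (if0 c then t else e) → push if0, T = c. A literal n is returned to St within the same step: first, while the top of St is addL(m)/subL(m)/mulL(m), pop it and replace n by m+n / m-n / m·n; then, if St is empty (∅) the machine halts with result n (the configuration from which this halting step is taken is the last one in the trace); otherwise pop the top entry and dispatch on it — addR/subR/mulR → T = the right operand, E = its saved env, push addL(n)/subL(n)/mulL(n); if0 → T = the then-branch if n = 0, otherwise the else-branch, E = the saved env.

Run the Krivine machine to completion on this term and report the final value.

Answer: -72

Derivation:
[0] <T=((let z = (-4 - 2) in (if0 (z + -1) then ((λu. ((λw. u) -1)) 4) else (z - 2))) * 9), E=∅, St=∅>
[1] <T=(let z = (-4 - 2) in (if0 (z + -1) then ((λu. ((λw. u) -1)) 4) else (z - 2))), E=∅, St=[mulR]>
[2] <T=(if0 (z + -1) then ((λu. ((λw. u) -1)) 4) else (z - 2)), E={z↦thunk((-4 - 2), ∅)}, St=[mulR]>
[3] <T=(z + -1), E={z↦thunk((-4 - 2), ∅)}, St=[if0 :: mulR]>
[4] <T=z, E={z↦thunk((-4 - 2), ∅)}, St=[addR :: if0 :: mulR]>
[5] <T=(-4 - 2), E=∅, St=[addR :: if0 :: mulR]>
[6] <T=-4, E=∅, St=[subR :: addR :: if0 :: mulR]>
[7] <T=2, E=∅, St=[subL(-4) :: addR :: if0 :: mulR]>
[8] <T=-1, E={z↦thunk((-4 - 2), ∅)}, St=[addL(-6) :: if0 :: mulR]>
[9] <T=(z - 2), E={z↦thunk((-4 - 2), ∅)}, St=[mulR]>
[10] <T=z, E={z↦thunk((-4 - 2), ∅)}, St=[subR :: mulR]>
[11] <T=(-4 - 2), E=∅, St=[subR :: mulR]>
[12] <T=-4, E=∅, St=[subR :: subR :: mulR]>
[13] <T=2, E=∅, St=[subL(-4) :: subR :: mulR]>
[14] <T=2, E={z↦thunk((-4 - 2), ∅)}, St=[subL(-6) :: mulR]>
[15] <T=9, E=∅, St=[mulL(-8)]>
→ final value -72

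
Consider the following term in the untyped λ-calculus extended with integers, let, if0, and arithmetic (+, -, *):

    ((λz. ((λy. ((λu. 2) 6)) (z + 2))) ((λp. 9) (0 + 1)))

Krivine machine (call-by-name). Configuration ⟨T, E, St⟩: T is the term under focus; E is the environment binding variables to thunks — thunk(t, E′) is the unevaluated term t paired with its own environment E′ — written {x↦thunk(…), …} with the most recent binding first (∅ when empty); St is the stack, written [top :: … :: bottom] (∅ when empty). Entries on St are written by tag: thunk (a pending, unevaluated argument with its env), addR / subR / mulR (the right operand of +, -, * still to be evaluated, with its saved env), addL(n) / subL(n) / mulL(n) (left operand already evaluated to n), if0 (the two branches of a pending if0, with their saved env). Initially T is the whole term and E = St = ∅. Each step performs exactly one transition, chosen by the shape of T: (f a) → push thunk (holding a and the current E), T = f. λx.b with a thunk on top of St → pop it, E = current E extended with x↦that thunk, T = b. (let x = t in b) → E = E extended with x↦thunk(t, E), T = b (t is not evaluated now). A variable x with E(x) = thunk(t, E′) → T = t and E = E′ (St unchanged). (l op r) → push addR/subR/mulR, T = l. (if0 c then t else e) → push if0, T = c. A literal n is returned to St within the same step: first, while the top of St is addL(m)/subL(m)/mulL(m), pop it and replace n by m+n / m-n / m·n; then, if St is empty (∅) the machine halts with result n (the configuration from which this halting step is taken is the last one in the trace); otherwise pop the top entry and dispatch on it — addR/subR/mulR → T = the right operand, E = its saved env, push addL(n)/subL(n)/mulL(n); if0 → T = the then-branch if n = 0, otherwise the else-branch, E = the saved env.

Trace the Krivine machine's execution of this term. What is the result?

Answer: 2

Derivation:
[0] [T=((λz. ((λy. ((λu. 2) 6)) (z + 2))) ((λp. 9) (0 + 1))) | E=∅ | St=∅]
[1] [T=(λz. ((λy. ((λu. 2) 6)) (z + 2))) | E=∅ | St=[thunk]]
[2] [T=((λy. ((λu. 2) 6)) (z + 2)) | E={z↦thunk(((λp. 9) (0 + 1)), ∅)} | St=∅]
[3] [T=(λy. ((λu. 2) 6)) | E={z↦thunk(((λp. 9) (0 + 1)), ∅)} | St=[thunk]]
[4] [T=((λu. 2) 6) | E={y↦thunk((z + 2), {z↦thunk(((λp. 9) (0 + 1)), ∅)}), z↦thunk(((λp. 9) (0 + 1)), ∅)} | St=∅]
[5] [T=(λu. 2) | E={y↦thunk((z + 2), {z↦thunk(((λp. 9) (0 + 1)), ∅)}), z↦thunk(((λp. 9) (0 + 1)), ∅)} | St=[thunk]]
[6] [T=2 | E={u↦thunk(6, {y↦thunk((z + 2), {z↦thunk(((λp. 9) (0 + 1)), ∅)}), z↦thunk(((λp. 9) (0 + 1)), ∅)}), y↦thunk((z + 2), {z↦thunk(((λp. 9) (0 + 1)), ∅)}), z↦thunk(((λp. 9) (0 + 1)), ∅)} | St=∅]
→ final value 2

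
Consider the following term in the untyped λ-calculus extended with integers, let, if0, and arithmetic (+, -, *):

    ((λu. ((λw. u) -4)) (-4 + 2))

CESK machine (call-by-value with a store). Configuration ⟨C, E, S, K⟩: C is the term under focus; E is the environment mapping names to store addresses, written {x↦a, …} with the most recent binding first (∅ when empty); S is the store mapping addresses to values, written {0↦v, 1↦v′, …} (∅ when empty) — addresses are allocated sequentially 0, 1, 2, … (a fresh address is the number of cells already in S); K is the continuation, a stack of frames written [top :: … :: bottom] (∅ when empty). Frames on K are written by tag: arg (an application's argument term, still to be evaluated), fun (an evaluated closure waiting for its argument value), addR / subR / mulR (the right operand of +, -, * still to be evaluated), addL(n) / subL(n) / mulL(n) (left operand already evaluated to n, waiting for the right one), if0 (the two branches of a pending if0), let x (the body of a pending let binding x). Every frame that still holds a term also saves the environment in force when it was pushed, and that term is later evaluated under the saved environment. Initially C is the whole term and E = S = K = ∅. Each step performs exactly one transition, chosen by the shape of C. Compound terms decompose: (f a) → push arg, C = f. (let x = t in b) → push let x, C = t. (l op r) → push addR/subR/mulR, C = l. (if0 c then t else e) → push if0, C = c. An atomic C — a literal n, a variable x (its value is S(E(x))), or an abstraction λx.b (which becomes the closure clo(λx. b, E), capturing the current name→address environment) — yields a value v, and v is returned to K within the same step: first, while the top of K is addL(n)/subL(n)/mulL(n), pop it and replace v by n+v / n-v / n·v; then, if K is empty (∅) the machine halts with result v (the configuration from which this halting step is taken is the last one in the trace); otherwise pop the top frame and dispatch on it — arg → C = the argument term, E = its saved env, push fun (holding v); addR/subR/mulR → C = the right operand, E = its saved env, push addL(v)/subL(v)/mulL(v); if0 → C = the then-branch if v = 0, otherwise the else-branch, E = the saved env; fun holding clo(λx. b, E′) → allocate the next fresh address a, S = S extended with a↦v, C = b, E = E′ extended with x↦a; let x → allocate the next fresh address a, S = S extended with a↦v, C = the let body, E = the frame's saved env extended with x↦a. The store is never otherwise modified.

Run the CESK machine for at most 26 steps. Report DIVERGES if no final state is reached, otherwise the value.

Answer: -2

Machine steps:
step 0: [C=((λu. ((λw. u) -4)) (-4 + 2)) | E=∅ | S=∅ | K=∅]
step 1: [C=(λu. ((λw. u) -4)) | E=∅ | S=∅ | K=[arg]]
step 2: [C=(-4 + 2) | E=∅ | S=∅ | K=[fun]]
step 3: [C=-4 | E=∅ | S=∅ | K=[addR :: fun]]
step 4: [C=2 | E=∅ | S=∅ | K=[addL(-4) :: fun]]
step 5: [C=((λw. u) -4) | E={u↦0} | S={0↦-2} | K=∅]
step 6: [C=(λw. u) | E={u↦0} | S={0↦-2} | K=[arg]]
step 7: [C=-4 | E={u↦0} | S={0↦-2} | K=[fun]]
step 8: [C=u | E={w↦1, u↦0} | S={0↦-2, 1↦-4} | K=∅]
→ final value -2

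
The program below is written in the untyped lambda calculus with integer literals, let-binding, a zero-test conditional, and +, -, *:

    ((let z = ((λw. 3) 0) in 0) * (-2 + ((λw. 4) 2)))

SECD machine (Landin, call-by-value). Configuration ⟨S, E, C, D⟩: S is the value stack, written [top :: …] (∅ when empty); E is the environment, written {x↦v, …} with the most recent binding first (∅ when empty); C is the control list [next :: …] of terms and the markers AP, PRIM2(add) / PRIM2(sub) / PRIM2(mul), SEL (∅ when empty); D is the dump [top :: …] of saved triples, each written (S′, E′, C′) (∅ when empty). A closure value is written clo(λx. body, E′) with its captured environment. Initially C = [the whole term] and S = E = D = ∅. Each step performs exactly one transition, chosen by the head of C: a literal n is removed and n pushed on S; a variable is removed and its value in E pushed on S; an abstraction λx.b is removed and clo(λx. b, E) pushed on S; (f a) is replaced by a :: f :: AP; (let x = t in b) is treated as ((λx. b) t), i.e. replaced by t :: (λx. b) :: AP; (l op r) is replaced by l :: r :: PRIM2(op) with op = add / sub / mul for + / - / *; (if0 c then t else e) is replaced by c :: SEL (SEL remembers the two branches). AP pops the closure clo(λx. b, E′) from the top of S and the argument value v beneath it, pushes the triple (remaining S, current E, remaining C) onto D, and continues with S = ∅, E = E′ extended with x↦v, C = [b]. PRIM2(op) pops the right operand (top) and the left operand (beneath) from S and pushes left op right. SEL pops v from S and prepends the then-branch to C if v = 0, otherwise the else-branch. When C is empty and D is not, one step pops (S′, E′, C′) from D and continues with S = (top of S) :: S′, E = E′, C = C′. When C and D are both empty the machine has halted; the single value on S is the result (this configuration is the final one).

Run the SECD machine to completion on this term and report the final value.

0. <S=∅, E=∅, C=[((let z = ((λw. 3) 0) in 0) * (-2 + ((λw. 4) 2)))], D=∅>
1. <S=∅, E=∅, C=[(let z = ((λw. 3) 0) in 0) :: (-2 + ((λw. 4) 2)) :: PRIM2(mul)], D=∅>
2. <S=∅, E=∅, C=[((λw. 3) 0) :: (λz. 0) :: AP :: (-2 + ((λw. 4) 2)) :: PRIM2(mul)], D=∅>
3. <S=∅, E=∅, C=[0 :: (λw. 3) :: AP :: (λz. 0) :: AP :: (-2 + ((λw. 4) 2)) :: PRIM2(mul)], D=∅>
4. <S=[0], E=∅, C=[(λw. 3) :: AP :: (λz. 0) :: AP :: (-2 + ((λw. 4) 2)) :: PRIM2(mul)], D=∅>
5. <S=[clo(λw. 3, ∅) :: 0], E=∅, C=[AP :: (λz. 0) :: AP :: (-2 + ((λw. 4) 2)) :: PRIM2(mul)], D=∅>
6. <S=∅, E={w↦0}, C=[3], D=[(∅, ∅, [(λz. 0) :: AP :: (-2 + ((λw. 4) 2)) :: PRIM2(mul)])]>
7. <S=[3], E={w↦0}, C=∅, D=[(∅, ∅, [(λz. 0) :: AP :: (-2 + ((λw. 4) 2)) :: PRIM2(mul)])]>
8. <S=[3], E=∅, C=[(λz. 0) :: AP :: (-2 + ((λw. 4) 2)) :: PRIM2(mul)], D=∅>
9. <S=[clo(λz. 0, ∅) :: 3], E=∅, C=[AP :: (-2 + ((λw. 4) 2)) :: PRIM2(mul)], D=∅>
10. <S=∅, E={z↦3}, C=[0], D=[(∅, ∅, [(-2 + ((λw. 4) 2)) :: PRIM2(mul)])]>
11. <S=[0], E={z↦3}, C=∅, D=[(∅, ∅, [(-2 + ((λw. 4) 2)) :: PRIM2(mul)])]>
12. <S=[0], E=∅, C=[(-2 + ((λw. 4) 2)) :: PRIM2(mul)], D=∅>
13. <S=[0], E=∅, C=[-2 :: ((λw. 4) 2) :: PRIM2(add) :: PRIM2(mul)], D=∅>
14. <S=[-2 :: 0], E=∅, C=[((λw. 4) 2) :: PRIM2(add) :: PRIM2(mul)], D=∅>
15. <S=[-2 :: 0], E=∅, C=[2 :: (λw. 4) :: AP :: PRIM2(add) :: PRIM2(mul)], D=∅>
16. <S=[2 :: -2 :: 0], E=∅, C=[(λw. 4) :: AP :: PRIM2(add) :: PRIM2(mul)], D=∅>
17. <S=[clo(λw. 4, ∅) :: 2 :: -2 :: 0], E=∅, C=[AP :: PRIM2(add) :: PRIM2(mul)], D=∅>
18. <S=∅, E={w↦2}, C=[4], D=[([-2 :: 0], ∅, [PRIM2(add) :: PRIM2(mul)])]>
19. <S=[4], E={w↦2}, C=∅, D=[([-2 :: 0], ∅, [PRIM2(add) :: PRIM2(mul)])]>
20. <S=[4 :: -2 :: 0], E=∅, C=[PRIM2(add) :: PRIM2(mul)], D=∅>
21. <S=[2 :: 0], E=∅, C=[PRIM2(mul)], D=∅>
22. <S=[0], E=∅, C=∅, D=∅>
→ final value 0

Answer: 0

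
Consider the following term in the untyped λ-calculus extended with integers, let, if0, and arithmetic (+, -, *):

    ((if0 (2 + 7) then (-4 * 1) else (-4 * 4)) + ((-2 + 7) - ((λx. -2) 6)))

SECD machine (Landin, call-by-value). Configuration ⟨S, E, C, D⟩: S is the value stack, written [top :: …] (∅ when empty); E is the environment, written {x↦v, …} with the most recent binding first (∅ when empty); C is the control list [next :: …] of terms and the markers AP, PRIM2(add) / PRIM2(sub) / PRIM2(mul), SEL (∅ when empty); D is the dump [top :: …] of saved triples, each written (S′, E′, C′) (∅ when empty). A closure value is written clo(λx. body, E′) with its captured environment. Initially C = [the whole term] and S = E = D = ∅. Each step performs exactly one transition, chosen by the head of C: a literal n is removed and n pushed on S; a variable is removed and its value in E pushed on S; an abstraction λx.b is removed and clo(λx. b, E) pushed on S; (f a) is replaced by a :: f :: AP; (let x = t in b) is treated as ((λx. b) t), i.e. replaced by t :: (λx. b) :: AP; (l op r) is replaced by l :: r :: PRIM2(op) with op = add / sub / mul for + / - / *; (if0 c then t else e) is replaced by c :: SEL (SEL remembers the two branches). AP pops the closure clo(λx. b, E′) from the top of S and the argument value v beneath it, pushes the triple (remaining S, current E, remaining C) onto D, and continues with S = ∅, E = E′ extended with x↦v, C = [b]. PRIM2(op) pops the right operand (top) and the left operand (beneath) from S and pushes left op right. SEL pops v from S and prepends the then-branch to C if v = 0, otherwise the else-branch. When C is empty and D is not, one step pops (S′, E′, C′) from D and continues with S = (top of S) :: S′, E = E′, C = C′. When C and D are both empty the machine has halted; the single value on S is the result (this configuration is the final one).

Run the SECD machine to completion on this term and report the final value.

Answer: -9

Derivation:
0. ⟨S=∅; E=∅; C=[((if0 (2 + 7) then (-4 * 1) else (-4 * 4)) + ((-2 + 7) - ((λx. -2) 6)))]; D=∅⟩
1. ⟨S=∅; E=∅; C=[(if0 (2 + 7) then (-4 * 1) else (-4 * 4)) :: ((-2 + 7) - ((λx. -2) 6)) :: PRIM2(add)]; D=∅⟩
2. ⟨S=∅; E=∅; C=[(2 + 7) :: SEL :: ((-2 + 7) - ((λx. -2) 6)) :: PRIM2(add)]; D=∅⟩
3. ⟨S=∅; E=∅; C=[2 :: 7 :: PRIM2(add) :: SEL :: ((-2 + 7) - ((λx. -2) 6)) :: PRIM2(add)]; D=∅⟩
4. ⟨S=[2]; E=∅; C=[7 :: PRIM2(add) :: SEL :: ((-2 + 7) - ((λx. -2) 6)) :: PRIM2(add)]; D=∅⟩
5. ⟨S=[7 :: 2]; E=∅; C=[PRIM2(add) :: SEL :: ((-2 + 7) - ((λx. -2) 6)) :: PRIM2(add)]; D=∅⟩
6. ⟨S=[9]; E=∅; C=[SEL :: ((-2 + 7) - ((λx. -2) 6)) :: PRIM2(add)]; D=∅⟩
7. ⟨S=∅; E=∅; C=[(-4 * 4) :: ((-2 + 7) - ((λx. -2) 6)) :: PRIM2(add)]; D=∅⟩
8. ⟨S=∅; E=∅; C=[-4 :: 4 :: PRIM2(mul) :: ((-2 + 7) - ((λx. -2) 6)) :: PRIM2(add)]; D=∅⟩
9. ⟨S=[-4]; E=∅; C=[4 :: PRIM2(mul) :: ((-2 + 7) - ((λx. -2) 6)) :: PRIM2(add)]; D=∅⟩
10. ⟨S=[4 :: -4]; E=∅; C=[PRIM2(mul) :: ((-2 + 7) - ((λx. -2) 6)) :: PRIM2(add)]; D=∅⟩
11. ⟨S=[-16]; E=∅; C=[((-2 + 7) - ((λx. -2) 6)) :: PRIM2(add)]; D=∅⟩
12. ⟨S=[-16]; E=∅; C=[(-2 + 7) :: ((λx. -2) 6) :: PRIM2(sub) :: PRIM2(add)]; D=∅⟩
13. ⟨S=[-16]; E=∅; C=[-2 :: 7 :: PRIM2(add) :: ((λx. -2) 6) :: PRIM2(sub) :: PRIM2(add)]; D=∅⟩
14. ⟨S=[-2 :: -16]; E=∅; C=[7 :: PRIM2(add) :: ((λx. -2) 6) :: PRIM2(sub) :: PRIM2(add)]; D=∅⟩
15. ⟨S=[7 :: -2 :: -16]; E=∅; C=[PRIM2(add) :: ((λx. -2) 6) :: PRIM2(sub) :: PRIM2(add)]; D=∅⟩
16. ⟨S=[5 :: -16]; E=∅; C=[((λx. -2) 6) :: PRIM2(sub) :: PRIM2(add)]; D=∅⟩
17. ⟨S=[5 :: -16]; E=∅; C=[6 :: (λx. -2) :: AP :: PRIM2(sub) :: PRIM2(add)]; D=∅⟩
18. ⟨S=[6 :: 5 :: -16]; E=∅; C=[(λx. -2) :: AP :: PRIM2(sub) :: PRIM2(add)]; D=∅⟩
19. ⟨S=[clo(λx. -2, ∅) :: 6 :: 5 :: -16]; E=∅; C=[AP :: PRIM2(sub) :: PRIM2(add)]; D=∅⟩
20. ⟨S=∅; E={x↦6}; C=[-2]; D=[([5 :: -16], ∅, [PRIM2(sub) :: PRIM2(add)])]⟩
21. ⟨S=[-2]; E={x↦6}; C=∅; D=[([5 :: -16], ∅, [PRIM2(sub) :: PRIM2(add)])]⟩
22. ⟨S=[-2 :: 5 :: -16]; E=∅; C=[PRIM2(sub) :: PRIM2(add)]; D=∅⟩
23. ⟨S=[7 :: -16]; E=∅; C=[PRIM2(add)]; D=∅⟩
24. ⟨S=[-9]; E=∅; C=∅; D=∅⟩
→ final value -9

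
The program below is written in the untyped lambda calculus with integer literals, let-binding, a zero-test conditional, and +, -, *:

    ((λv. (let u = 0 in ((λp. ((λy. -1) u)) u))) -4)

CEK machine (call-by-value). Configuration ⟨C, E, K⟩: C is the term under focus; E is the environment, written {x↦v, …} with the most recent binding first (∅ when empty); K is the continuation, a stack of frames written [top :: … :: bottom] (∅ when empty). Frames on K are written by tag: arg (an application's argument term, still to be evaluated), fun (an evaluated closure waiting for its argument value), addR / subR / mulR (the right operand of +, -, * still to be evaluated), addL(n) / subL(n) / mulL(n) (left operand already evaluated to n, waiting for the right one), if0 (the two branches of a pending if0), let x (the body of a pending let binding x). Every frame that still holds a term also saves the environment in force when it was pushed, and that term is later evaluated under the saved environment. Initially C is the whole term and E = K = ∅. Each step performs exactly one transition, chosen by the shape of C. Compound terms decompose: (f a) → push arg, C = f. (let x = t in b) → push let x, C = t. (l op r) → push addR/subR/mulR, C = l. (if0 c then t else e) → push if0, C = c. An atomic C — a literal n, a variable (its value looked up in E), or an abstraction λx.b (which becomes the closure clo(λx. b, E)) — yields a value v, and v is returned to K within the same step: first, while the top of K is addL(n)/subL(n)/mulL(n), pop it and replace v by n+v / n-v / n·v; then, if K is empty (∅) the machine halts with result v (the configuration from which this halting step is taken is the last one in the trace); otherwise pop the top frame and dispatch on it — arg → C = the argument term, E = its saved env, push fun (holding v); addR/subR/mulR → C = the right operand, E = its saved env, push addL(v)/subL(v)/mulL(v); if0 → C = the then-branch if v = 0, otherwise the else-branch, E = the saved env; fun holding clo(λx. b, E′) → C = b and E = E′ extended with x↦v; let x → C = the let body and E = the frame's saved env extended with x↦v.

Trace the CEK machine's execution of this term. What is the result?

Answer: -1

Execution trace:
[0] ⟨C=((λv. (let u = 0 in ((λp. ((λy. -1) u)) u))) -4); E=∅; K=∅⟩
[1] ⟨C=(λv. (let u = 0 in ((λp. ((λy. -1) u)) u))); E=∅; K=[arg]⟩
[2] ⟨C=-4; E=∅; K=[fun]⟩
[3] ⟨C=(let u = 0 in ((λp. ((λy. -1) u)) u)); E={v↦-4}; K=∅⟩
[4] ⟨C=0; E={v↦-4}; K=[let u]⟩
[5] ⟨C=((λp. ((λy. -1) u)) u); E={u↦0, v↦-4}; K=∅⟩
[6] ⟨C=(λp. ((λy. -1) u)); E={u↦0, v↦-4}; K=[arg]⟩
[7] ⟨C=u; E={u↦0, v↦-4}; K=[fun]⟩
[8] ⟨C=((λy. -1) u); E={p↦0, u↦0, v↦-4}; K=∅⟩
[9] ⟨C=(λy. -1); E={p↦0, u↦0, v↦-4}; K=[arg]⟩
[10] ⟨C=u; E={p↦0, u↦0, v↦-4}; K=[fun]⟩
[11] ⟨C=-1; E={y↦0, p↦0, u↦0, v↦-4}; K=∅⟩
→ final value -1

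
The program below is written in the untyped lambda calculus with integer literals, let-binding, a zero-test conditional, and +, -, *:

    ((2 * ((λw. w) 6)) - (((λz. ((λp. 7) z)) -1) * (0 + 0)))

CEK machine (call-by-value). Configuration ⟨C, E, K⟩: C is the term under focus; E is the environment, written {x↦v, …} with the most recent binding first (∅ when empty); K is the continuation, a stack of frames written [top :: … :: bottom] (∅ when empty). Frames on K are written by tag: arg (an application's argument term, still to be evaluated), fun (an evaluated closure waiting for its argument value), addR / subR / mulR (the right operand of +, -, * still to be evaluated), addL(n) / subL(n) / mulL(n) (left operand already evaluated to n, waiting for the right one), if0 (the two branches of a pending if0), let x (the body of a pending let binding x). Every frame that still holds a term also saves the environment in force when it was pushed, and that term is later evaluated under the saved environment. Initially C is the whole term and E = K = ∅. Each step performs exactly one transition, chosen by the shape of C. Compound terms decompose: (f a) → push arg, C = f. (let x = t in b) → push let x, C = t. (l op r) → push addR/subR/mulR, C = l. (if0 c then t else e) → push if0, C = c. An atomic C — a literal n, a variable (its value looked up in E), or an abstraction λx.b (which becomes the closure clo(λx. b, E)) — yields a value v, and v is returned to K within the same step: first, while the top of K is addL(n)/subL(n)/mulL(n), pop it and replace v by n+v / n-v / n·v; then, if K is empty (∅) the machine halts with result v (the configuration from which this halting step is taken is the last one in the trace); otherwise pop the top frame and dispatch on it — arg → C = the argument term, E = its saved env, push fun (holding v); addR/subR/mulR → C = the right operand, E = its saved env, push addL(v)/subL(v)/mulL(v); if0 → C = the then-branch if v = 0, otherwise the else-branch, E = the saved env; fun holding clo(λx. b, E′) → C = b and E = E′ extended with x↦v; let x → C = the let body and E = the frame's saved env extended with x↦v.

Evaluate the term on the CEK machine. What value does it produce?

Answer: 12

Machine steps:
0. <C=((2 * ((λw. w) 6)) - (((λz. ((λp. 7) z)) -1) * (0 + 0))), E=∅, K=∅>
1. <C=(2 * ((λw. w) 6)), E=∅, K=[subR]>
2. <C=2, E=∅, K=[mulR :: subR]>
3. <C=((λw. w) 6), E=∅, K=[mulL(2) :: subR]>
4. <C=(λw. w), E=∅, K=[arg :: mulL(2) :: subR]>
5. <C=6, E=∅, K=[fun :: mulL(2) :: subR]>
6. <C=w, E={w↦6}, K=[mulL(2) :: subR]>
7. <C=(((λz. ((λp. 7) z)) -1) * (0 + 0)), E=∅, K=[subL(12)]>
8. <C=((λz. ((λp. 7) z)) -1), E=∅, K=[mulR :: subL(12)]>
9. <C=(λz. ((λp. 7) z)), E=∅, K=[arg :: mulR :: subL(12)]>
10. <C=-1, E=∅, K=[fun :: mulR :: subL(12)]>
11. <C=((λp. 7) z), E={z↦-1}, K=[mulR :: subL(12)]>
12. <C=(λp. 7), E={z↦-1}, K=[arg :: mulR :: subL(12)]>
13. <C=z, E={z↦-1}, K=[fun :: mulR :: subL(12)]>
14. <C=7, E={p↦-1, z↦-1}, K=[mulR :: subL(12)]>
15. <C=(0 + 0), E=∅, K=[mulL(7) :: subL(12)]>
16. <C=0, E=∅, K=[addR :: mulL(7) :: subL(12)]>
17. <C=0, E=∅, K=[addL(0) :: mulL(7) :: subL(12)]>
→ final value 12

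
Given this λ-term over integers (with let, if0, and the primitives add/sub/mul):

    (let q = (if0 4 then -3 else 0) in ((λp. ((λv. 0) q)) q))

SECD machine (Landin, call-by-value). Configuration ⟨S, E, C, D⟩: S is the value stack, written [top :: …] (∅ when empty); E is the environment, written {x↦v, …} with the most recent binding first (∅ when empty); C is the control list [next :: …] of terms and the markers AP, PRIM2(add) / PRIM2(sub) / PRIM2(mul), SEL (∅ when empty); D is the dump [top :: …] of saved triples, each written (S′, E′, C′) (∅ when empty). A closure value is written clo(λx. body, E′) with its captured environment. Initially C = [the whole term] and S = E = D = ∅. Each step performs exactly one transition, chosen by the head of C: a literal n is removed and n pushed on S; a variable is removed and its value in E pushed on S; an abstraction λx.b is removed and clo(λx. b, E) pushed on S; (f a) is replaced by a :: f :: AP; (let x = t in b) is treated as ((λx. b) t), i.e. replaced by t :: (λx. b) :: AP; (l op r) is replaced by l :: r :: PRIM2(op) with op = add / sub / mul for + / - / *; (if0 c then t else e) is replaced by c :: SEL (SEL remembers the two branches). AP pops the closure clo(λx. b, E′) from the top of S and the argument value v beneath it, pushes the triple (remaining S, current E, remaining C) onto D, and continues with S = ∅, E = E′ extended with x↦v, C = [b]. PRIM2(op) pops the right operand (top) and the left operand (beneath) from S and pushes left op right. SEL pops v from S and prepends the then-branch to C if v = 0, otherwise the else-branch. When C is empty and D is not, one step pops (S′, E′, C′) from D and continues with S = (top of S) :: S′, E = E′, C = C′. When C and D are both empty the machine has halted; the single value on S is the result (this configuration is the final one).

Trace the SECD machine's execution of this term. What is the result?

Answer: 0

Machine steps:
[0] ⟨S=∅; E=∅; C=[(let q = (if0 4 then -3 else 0) in ((λp. ((λv. 0) q)) q))]; D=∅⟩
[1] ⟨S=∅; E=∅; C=[(if0 4 then -3 else 0) :: (λq. ((λp. ((λv. 0) q)) q)) :: AP]; D=∅⟩
[2] ⟨S=∅; E=∅; C=[4 :: SEL :: (λq. ((λp. ((λv. 0) q)) q)) :: AP]; D=∅⟩
[3] ⟨S=[4]; E=∅; C=[SEL :: (λq. ((λp. ((λv. 0) q)) q)) :: AP]; D=∅⟩
[4] ⟨S=∅; E=∅; C=[0 :: (λq. ((λp. ((λv. 0) q)) q)) :: AP]; D=∅⟩
[5] ⟨S=[0]; E=∅; C=[(λq. ((λp. ((λv. 0) q)) q)) :: AP]; D=∅⟩
[6] ⟨S=[clo(λq. ((λp. ((λv. 0) q)) q), ∅) :: 0]; E=∅; C=[AP]; D=∅⟩
[7] ⟨S=∅; E={q↦0}; C=[((λp. ((λv. 0) q)) q)]; D=[(∅, ∅, ∅)]⟩
[8] ⟨S=∅; E={q↦0}; C=[q :: (λp. ((λv. 0) q)) :: AP]; D=[(∅, ∅, ∅)]⟩
[9] ⟨S=[0]; E={q↦0}; C=[(λp. ((λv. 0) q)) :: AP]; D=[(∅, ∅, ∅)]⟩
[10] ⟨S=[clo(λp. ((λv. 0) q), {q↦0}) :: 0]; E={q↦0}; C=[AP]; D=[(∅, ∅, ∅)]⟩
[11] ⟨S=∅; E={p↦0, q↦0}; C=[((λv. 0) q)]; D=[(∅, {q↦0}, ∅) :: (∅, ∅, ∅)]⟩
[12] ⟨S=∅; E={p↦0, q↦0}; C=[q :: (λv. 0) :: AP]; D=[(∅, {q↦0}, ∅) :: (∅, ∅, ∅)]⟩
[13] ⟨S=[0]; E={p↦0, q↦0}; C=[(λv. 0) :: AP]; D=[(∅, {q↦0}, ∅) :: (∅, ∅, ∅)]⟩
[14] ⟨S=[clo(λv. 0, {p↦0, q↦0}) :: 0]; E={p↦0, q↦0}; C=[AP]; D=[(∅, {q↦0}, ∅) :: (∅, ∅, ∅)]⟩
[15] ⟨S=∅; E={v↦0, p↦0, q↦0}; C=[0]; D=[(∅, {p↦0, q↦0}, ∅) :: (∅, {q↦0}, ∅) :: (∅, ∅, ∅)]⟩
[16] ⟨S=[0]; E={v↦0, p↦0, q↦0}; C=∅; D=[(∅, {p↦0, q↦0}, ∅) :: (∅, {q↦0}, ∅) :: (∅, ∅, ∅)]⟩
[17] ⟨S=[0]; E={p↦0, q↦0}; C=∅; D=[(∅, {q↦0}, ∅) :: (∅, ∅, ∅)]⟩
[18] ⟨S=[0]; E={q↦0}; C=∅; D=[(∅, ∅, ∅)]⟩
[19] ⟨S=[0]; E=∅; C=∅; D=∅⟩
→ final value 0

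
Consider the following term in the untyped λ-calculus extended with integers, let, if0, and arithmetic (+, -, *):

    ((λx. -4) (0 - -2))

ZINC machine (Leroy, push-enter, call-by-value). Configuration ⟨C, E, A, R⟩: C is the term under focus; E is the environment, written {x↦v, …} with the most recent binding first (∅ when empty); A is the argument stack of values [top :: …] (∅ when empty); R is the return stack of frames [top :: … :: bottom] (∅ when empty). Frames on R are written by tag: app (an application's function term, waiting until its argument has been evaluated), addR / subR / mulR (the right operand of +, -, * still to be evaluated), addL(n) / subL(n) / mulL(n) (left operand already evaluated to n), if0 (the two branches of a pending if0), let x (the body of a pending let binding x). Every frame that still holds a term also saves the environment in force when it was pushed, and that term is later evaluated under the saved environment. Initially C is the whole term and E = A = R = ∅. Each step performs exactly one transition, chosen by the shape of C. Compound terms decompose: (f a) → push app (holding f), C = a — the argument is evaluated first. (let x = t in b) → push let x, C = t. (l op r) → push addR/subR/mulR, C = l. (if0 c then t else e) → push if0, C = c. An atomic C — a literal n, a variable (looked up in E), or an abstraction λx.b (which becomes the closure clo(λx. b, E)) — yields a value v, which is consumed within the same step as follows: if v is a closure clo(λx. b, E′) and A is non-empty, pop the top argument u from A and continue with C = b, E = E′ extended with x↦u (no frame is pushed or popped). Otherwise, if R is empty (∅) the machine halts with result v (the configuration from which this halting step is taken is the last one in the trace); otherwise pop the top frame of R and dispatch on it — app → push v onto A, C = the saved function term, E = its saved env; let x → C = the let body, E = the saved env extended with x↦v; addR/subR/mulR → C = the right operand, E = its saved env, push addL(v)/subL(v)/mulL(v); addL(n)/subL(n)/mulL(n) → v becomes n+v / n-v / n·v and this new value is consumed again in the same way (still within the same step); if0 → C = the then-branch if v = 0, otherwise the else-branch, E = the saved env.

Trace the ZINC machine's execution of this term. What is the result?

step 0: [C=((λx. -4) (0 - -2)) | E=∅ | A=∅ | R=∅]
step 1: [C=(0 - -2) | E=∅ | A=∅ | R=[app]]
step 2: [C=0 | E=∅ | A=∅ | R=[subR :: app]]
step 3: [C=-2 | E=∅ | A=∅ | R=[subL(0) :: app]]
step 4: [C=(λx. -4) | E=∅ | A=[2] | R=∅]
step 5: [C=-4 | E={x↦2} | A=∅ | R=∅]
→ final value -4

Answer: -4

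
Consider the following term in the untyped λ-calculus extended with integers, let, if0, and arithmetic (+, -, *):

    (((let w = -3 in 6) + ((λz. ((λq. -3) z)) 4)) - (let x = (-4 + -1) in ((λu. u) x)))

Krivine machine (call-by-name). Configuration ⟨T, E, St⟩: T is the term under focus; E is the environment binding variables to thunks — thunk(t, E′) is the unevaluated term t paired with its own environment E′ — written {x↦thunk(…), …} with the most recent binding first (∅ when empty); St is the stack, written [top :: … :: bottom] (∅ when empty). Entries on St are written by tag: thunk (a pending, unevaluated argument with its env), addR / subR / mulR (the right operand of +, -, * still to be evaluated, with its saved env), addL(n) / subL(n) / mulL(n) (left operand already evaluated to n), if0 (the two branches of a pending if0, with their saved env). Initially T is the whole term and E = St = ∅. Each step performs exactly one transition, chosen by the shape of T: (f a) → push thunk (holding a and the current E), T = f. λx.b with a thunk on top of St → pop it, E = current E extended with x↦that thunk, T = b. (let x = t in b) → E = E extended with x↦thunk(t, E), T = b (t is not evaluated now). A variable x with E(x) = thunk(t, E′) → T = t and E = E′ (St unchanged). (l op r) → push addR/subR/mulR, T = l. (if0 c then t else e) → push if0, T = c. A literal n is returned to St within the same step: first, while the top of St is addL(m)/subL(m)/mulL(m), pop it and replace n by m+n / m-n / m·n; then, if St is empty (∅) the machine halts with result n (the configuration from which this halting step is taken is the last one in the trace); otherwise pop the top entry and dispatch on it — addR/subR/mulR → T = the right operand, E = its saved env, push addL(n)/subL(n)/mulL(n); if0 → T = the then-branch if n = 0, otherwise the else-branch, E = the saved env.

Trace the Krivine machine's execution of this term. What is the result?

Answer: 8

Execution trace:
step 0: [T=(((let w = -3 in 6) + ((λz. ((λq. -3) z)) 4)) - (let x = (-4 + -1) in ((λu. u) x))) | E=∅ | St=∅]
step 1: [T=((let w = -3 in 6) + ((λz. ((λq. -3) z)) 4)) | E=∅ | St=[subR]]
step 2: [T=(let w = -3 in 6) | E=∅ | St=[addR :: subR]]
step 3: [T=6 | E={w↦thunk(-3, ∅)} | St=[addR :: subR]]
step 4: [T=((λz. ((λq. -3) z)) 4) | E=∅ | St=[addL(6) :: subR]]
step 5: [T=(λz. ((λq. -3) z)) | E=∅ | St=[thunk :: addL(6) :: subR]]
step 6: [T=((λq. -3) z) | E={z↦thunk(4, ∅)} | St=[addL(6) :: subR]]
step 7: [T=(λq. -3) | E={z↦thunk(4, ∅)} | St=[thunk :: addL(6) :: subR]]
step 8: [T=-3 | E={q↦thunk(z, {z↦thunk(4, ∅)}), z↦thunk(4, ∅)} | St=[addL(6) :: subR]]
step 9: [T=(let x = (-4 + -1) in ((λu. u) x)) | E=∅ | St=[subL(3)]]
step 10: [T=((λu. u) x) | E={x↦thunk((-4 + -1), ∅)} | St=[subL(3)]]
step 11: [T=(λu. u) | E={x↦thunk((-4 + -1), ∅)} | St=[thunk :: subL(3)]]
step 12: [T=u | E={u↦thunk(x, {x↦thunk((-4 + -1), ∅)}), x↦thunk((-4 + -1), ∅)} | St=[subL(3)]]
step 13: [T=x | E={x↦thunk((-4 + -1), ∅)} | St=[subL(3)]]
step 14: [T=(-4 + -1) | E=∅ | St=[subL(3)]]
step 15: [T=-4 | E=∅ | St=[addR :: subL(3)]]
step 16: [T=-1 | E=∅ | St=[addL(-4) :: subL(3)]]
→ final value 8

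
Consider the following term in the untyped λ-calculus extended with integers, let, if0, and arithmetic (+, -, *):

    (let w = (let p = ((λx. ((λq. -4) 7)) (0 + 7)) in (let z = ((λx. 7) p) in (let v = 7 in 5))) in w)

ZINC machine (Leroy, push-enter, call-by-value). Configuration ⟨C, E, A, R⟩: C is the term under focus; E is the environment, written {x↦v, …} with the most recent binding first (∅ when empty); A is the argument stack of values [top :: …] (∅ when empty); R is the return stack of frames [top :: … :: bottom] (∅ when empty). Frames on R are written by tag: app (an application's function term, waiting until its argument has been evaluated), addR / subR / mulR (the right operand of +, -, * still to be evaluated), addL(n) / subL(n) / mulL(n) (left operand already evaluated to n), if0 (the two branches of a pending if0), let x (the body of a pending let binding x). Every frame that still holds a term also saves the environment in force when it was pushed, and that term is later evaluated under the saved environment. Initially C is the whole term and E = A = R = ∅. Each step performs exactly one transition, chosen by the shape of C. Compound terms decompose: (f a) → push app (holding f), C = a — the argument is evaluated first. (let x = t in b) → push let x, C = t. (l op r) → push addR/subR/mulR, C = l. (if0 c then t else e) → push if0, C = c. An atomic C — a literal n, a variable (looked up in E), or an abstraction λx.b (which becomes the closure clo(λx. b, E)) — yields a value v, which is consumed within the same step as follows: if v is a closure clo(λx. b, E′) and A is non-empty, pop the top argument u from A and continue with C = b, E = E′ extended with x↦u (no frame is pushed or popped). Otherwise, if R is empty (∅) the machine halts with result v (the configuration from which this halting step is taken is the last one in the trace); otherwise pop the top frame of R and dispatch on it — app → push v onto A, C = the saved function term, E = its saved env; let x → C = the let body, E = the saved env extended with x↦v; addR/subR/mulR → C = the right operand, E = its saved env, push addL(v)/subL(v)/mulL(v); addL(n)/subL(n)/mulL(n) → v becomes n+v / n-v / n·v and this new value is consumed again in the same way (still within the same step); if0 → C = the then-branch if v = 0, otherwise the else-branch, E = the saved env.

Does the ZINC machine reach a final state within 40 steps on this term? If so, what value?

Answer: 5

Derivation:
step 0: ⟨C=(let w = (let p = ((λx. ((λq. -4) 7)) (0 + 7)) in (let z = ((λx. 7) p) in (let v = 7 in 5))) in w); E=∅; A=∅; R=∅⟩
step 1: ⟨C=(let p = ((λx. ((λq. -4) 7)) (0 + 7)) in (let z = ((λx. 7) p) in (let v = 7 in 5))); E=∅; A=∅; R=[let w]⟩
step 2: ⟨C=((λx. ((λq. -4) 7)) (0 + 7)); E=∅; A=∅; R=[let p :: let w]⟩
step 3: ⟨C=(0 + 7); E=∅; A=∅; R=[app :: let p :: let w]⟩
step 4: ⟨C=0; E=∅; A=∅; R=[addR :: app :: let p :: let w]⟩
step 5: ⟨C=7; E=∅; A=∅; R=[addL(0) :: app :: let p :: let w]⟩
step 6: ⟨C=(λx. ((λq. -4) 7)); E=∅; A=[7]; R=[let p :: let w]⟩
step 7: ⟨C=((λq. -4) 7); E={x↦7}; A=∅; R=[let p :: let w]⟩
step 8: ⟨C=7; E={x↦7}; A=∅; R=[app :: let p :: let w]⟩
step 9: ⟨C=(λq. -4); E={x↦7}; A=[7]; R=[let p :: let w]⟩
step 10: ⟨C=-4; E={q↦7, x↦7}; A=∅; R=[let p :: let w]⟩
step 11: ⟨C=(let z = ((λx. 7) p) in (let v = 7 in 5)); E={p↦-4}; A=∅; R=[let w]⟩
step 12: ⟨C=((λx. 7) p); E={p↦-4}; A=∅; R=[let z :: let w]⟩
step 13: ⟨C=p; E={p↦-4}; A=∅; R=[app :: let z :: let w]⟩
step 14: ⟨C=(λx. 7); E={p↦-4}; A=[-4]; R=[let z :: let w]⟩
step 15: ⟨C=7; E={x↦-4, p↦-4}; A=∅; R=[let z :: let w]⟩
step 16: ⟨C=(let v = 7 in 5); E={z↦7, p↦-4}; A=∅; R=[let w]⟩
step 17: ⟨C=7; E={z↦7, p↦-4}; A=∅; R=[let v :: let w]⟩
step 18: ⟨C=5; E={v↦7, z↦7, p↦-4}; A=∅; R=[let w]⟩
step 19: ⟨C=w; E={w↦5}; A=∅; R=∅⟩
→ final value 5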